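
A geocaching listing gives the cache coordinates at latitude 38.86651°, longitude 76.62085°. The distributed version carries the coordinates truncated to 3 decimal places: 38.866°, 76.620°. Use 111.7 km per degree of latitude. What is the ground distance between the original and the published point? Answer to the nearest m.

The latitude changed by +0.00051° and the longitude by +0.00085°.
N–S: 0.00051° × 111700 m/° = 56.967 m.
East–west at this latitude: 0.00085° × 111700 × cos 38.866° ≈ 0.00085 × 86971.4 = 73.9257 m.
Combined displacement = (56.967² + 73.9257²)^½ ≈ 93.3287 m.

93 m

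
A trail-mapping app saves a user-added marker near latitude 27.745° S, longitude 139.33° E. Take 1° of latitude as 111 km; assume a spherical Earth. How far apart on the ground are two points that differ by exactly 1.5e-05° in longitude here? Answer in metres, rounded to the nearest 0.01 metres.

One degree of longitude here spans 111000 × cos 27.745° = 111000 × 0.8850 ≈ 98238.1 m; 1.5e-05° of that is 1.47357 m.

1.47 metres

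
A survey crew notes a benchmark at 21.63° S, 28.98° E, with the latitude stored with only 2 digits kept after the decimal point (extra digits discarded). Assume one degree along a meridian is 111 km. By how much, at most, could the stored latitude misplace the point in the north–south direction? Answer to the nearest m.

1110 m

Truncating at 2 decimal places can drop up to a full unit in the last place, so the latitude may be off by as much as 0.01°.
North–south distance: 0.01° × 111000 m/° = 1110 m.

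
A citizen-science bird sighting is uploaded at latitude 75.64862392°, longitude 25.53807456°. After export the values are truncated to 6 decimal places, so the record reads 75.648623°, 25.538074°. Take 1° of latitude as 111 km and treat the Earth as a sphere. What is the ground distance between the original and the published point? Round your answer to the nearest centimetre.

Δlat = 75.64862392 − 75.648623 = +0.00000092°; Δlon = 25.53807456 − 25.538074 = +0.00000056°.
North–south shift: 0.00000092 × 111000 = 0.10212 m.
E–W at 75.6486°: 0.00000056° × 111000 × cos 75.6486° = 0.00000056 × 111000 × 0.2479 ≈ 0.0154075 m.
Hypotenuse of the two orthogonal shifts: √(0.10212² + 0.0154075²) = 0.103276 m.
That is 0.103276 m = 10.328 cm.

10 centimetres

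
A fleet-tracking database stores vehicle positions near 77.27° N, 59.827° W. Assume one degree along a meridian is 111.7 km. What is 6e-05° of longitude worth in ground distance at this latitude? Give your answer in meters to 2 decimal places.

1.48 meters

At 77.27° a degree of longitude is 111700 × cos 77.27° ≈ 24613.9 m, so 6e-05° corresponds to 1.47683 m.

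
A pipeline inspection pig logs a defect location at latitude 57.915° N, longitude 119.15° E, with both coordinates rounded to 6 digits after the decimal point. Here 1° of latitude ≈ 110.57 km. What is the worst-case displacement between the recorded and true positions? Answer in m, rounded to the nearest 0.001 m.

0.063 m

Rounding to 6 decimal places leaves each coordinate within ±5e-07° of the true value.
Latitude error → 5e-07 × 110570 = 0.055285 m along the meridian.
East–west component at 57.915°: 5e-07° × 110570 × cos 57.915° ≈ 5e-07 × 58732.2 ≈ 0.0293661 m.
Combining orthogonally: (0.055285² + 0.0293661²)^½ ≈ 0.0626003 m.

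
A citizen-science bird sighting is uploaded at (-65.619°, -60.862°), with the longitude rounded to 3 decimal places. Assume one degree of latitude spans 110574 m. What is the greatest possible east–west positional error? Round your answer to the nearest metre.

Rounding to 3 decimal places leaves the longitude within ±0.0005° of the true value.
Parallels shrink by cos φ, so at 65.619° a degree of longitude is 110574 × 0.4128 ≈ 45645.2 m.
So at most 0.0005° × 45645.2 ≈ 22.8226 m east–west.

23 metres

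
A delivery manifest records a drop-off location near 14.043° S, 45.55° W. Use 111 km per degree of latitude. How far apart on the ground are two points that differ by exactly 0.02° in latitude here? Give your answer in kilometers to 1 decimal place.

Along a meridian 0.02° is 0.02 × 111000 = 2220 m.
That is 2220 m = 2.22 km.

2.2 kilometers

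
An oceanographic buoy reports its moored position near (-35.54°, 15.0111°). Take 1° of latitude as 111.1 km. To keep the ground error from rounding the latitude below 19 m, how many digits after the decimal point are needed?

4

One degree of latitude covers 111100 m.
N decimal places → at most half a unit in the last place, 0.5 × 10⁻ᴺ° = 111100/2 × 10⁻ᴺ m.
Need 0.5 × 111100 × 10⁻ᴺ ≤ 19 → 10⁻ᴺ ≤ 3.420e-04, so N ≥ 3.47.
At 3 places the error can reach 55.6 m, but 4 places keeps it to 5.56 m.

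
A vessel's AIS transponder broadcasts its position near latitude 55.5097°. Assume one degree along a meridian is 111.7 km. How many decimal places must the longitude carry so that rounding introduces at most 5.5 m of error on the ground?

At 55.5097° one degree of longitude covers 111700 × cos 55.5097° ≈ 111700 × 0.5663 ≈ 63252 m.
N decimal places → at most half a unit in the last place, 0.5 × 10⁻ᴺ° = 63252/2 × 10⁻ᴺ m.
Setting 31626 × 10⁻ᴺ ≤ 5.5 gives 10ᴺ ≥ 5750, i.e. N ≥ 3.76.
N = 3 would give 31.6 m (too coarse); N = 4 gives 3.16 m ≤ 5.5 m.

4 decimal places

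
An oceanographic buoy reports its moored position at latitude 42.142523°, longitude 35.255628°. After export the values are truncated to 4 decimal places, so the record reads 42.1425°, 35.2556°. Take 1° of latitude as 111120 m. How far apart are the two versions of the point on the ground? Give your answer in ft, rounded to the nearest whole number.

11 ft

Δlat = 42.142523 − 42.1425 = +0.000023°; Δlon = 35.255628 − 35.2556 = +0.000028°.
North–south shift: 0.000023 × 111120 = 2.55576 m.
East–west at this latitude: 0.000028° × 111120 × cos 42.1425° ≈ 0.000028 × 82393.1 = 2.30701 m.
Combined displacement = (2.55576² + 2.30701²)^½ ≈ 3.44299 m.
In feet: 3.44299 m ÷ 0.3048 ≈ 11.296 ft.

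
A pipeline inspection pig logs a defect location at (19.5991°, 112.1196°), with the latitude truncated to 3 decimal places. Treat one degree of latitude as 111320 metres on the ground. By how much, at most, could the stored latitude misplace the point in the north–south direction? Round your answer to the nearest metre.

Truncating at 3 decimal places can drop up to a full unit in the last place, so the latitude may be off by as much as 0.001°.
North–south distance: 0.001° × 111320 m/° = 111.32 m.

111 metres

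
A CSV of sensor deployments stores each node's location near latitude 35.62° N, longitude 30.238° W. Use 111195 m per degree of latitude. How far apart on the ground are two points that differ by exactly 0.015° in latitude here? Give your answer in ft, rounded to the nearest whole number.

Along a meridian 0.015° is 0.015 × 111195 = 1667.92 m.
Converting: 1667.92 m × 3.2808 ft/m ≈ 5472.2 ft.

5472 ft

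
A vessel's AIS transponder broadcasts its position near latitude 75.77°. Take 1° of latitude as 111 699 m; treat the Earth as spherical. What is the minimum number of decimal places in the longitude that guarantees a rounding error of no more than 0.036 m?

At 75.77° one degree of longitude covers 111699 × cos 75.77° ≈ 111699 × 0.2458 ≈ 27457.3 m.
With N decimal places the half-ulp bound is 0.5·10⁻ᴺ°, or 0.5·10⁻ᴺ × 27457.3 m on the ground.
Setting 13728.6 × 10⁻ᴺ ≤ 0.036 gives 10ᴺ ≥ 3.814e+05, i.e. N ≥ 5.58.
N = 5 would give 0.137 m (too coarse); N = 6 gives 0.0137 m ≤ 0.036 m.

6 decimal places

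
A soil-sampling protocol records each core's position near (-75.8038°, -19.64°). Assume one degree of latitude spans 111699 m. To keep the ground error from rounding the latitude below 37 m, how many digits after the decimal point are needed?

One degree of latitude covers 111699 m.
N decimal places → at most half a unit in the last place, 0.5 × 10⁻ᴺ° = 111699/2 × 10⁻ᴺ m.
Setting 55849.5 × 10⁻ᴺ ≤ 37 gives 10ᴺ ≥ 1509, i.e. N ≥ 3.18.
N = 3 would give 55.8 m (too coarse); N = 4 gives 5.58 m ≤ 37 m.

4 decimal places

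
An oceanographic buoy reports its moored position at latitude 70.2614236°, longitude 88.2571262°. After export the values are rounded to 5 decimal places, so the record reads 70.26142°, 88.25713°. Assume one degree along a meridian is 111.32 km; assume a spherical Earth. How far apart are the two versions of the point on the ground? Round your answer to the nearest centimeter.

43 centimeters

The latitude changed by +0.0000036° and the longitude by -0.0000038°.
North–south shift: 0.0000036 × 111320 = 0.400752 m.
East–west at this latitude: -0.0000038° × 111320 × cos 70.2614° ≈ -0.0000038 × 37596 = -0.142865 m.
Distance: √(0.400752² + 0.142865²) ≈ 0.425456 m.
That is 0.425456 m = 42.546 cm.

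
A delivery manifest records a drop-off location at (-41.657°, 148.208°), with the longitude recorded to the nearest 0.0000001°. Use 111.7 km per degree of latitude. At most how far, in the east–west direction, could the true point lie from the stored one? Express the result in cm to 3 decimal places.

0.417 cm

Rounding to 7 decimal places leaves the longitude within ±5e-08° of the true value.
At latitude 41.657° a degree of longitude spans 111700 m × cos 41.657° = 111700 × 0.7471 ≈ 83455.2 m.
So at most 5e-08° × 83455.2 ≈ 0.00417276 m east–west.
That is 0.00417276 m = 0.41728 cm.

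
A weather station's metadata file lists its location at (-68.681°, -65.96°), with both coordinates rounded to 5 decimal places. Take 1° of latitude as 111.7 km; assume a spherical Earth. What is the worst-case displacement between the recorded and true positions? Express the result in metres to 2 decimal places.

0.59 metres

Rounding to 5 decimal places leaves each coordinate within ±5e-06° of the true value.
North–south component: 5e-06° × 111700 = 0.5585 m.
East–west component at 68.681°: 5e-06° × 111700 × cos 68.681° ≈ 5e-06 × 40609.7 ≈ 0.203048 m.
The two errors are perpendicular, so the maximum displacement is √(0.5585² + 0.203048²) ≈ 0.594265 m.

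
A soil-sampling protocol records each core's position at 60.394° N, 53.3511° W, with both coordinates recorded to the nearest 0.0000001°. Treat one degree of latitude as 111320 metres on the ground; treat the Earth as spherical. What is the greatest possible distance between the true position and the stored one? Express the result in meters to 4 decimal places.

Rounding to 7 decimal places leaves each coordinate within ±5e-08° of the true value.
Latitude error → 5e-08 × 111320 = 0.005566 m along the meridian.
East–west component at 60.394°: 5e-08° × 111320 × cos 60.394° ≈ 5e-08 × 54995.7 ≈ 0.00274979 m.
Worst case both components are at the extreme and orthogonal: √(0.005566² + 0.00274979²) ≈ 0.0062082 m.

0.0062 meters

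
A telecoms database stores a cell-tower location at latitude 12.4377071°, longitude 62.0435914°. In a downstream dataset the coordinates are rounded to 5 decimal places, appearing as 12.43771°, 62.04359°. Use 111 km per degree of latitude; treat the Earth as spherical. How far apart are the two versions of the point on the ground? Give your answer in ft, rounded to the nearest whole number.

1 ft

Δlat = 12.4377071 − 12.43771 = -0.0000029°; Δlon = 62.0435914 − 62.04359 = +0.0000014°.
North–south shift: -0.0000029 × 111000 = -0.3219 m.
E–W at 12.4377°: 0.0000014° × 111000 × cos 12.4377° = 0.0000014 × 111000 × 0.9765 ≈ 0.151753 m.
Hypotenuse of the two orthogonal shifts: √(0.3219² + 0.151753²) = 0.355877 m.
Converting: 0.355877 m × 3.2808 ft/m ≈ 1.1676 ft.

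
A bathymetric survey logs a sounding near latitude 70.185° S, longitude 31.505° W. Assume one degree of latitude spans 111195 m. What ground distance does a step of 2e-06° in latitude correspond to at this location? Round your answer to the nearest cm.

2e-06° × 111195 m/° = 0.22239 m.
That is 0.22239 m = 22.239 cm.

22 cm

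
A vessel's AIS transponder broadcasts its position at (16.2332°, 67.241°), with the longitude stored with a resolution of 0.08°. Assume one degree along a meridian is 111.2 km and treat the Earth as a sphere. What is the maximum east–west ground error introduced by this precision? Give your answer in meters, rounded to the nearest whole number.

With a 0.08° grid the true value lies within half a step, ±0.08°/2 = ±0.04°, of the stored one.
One degree of longitude at 16.2332° is 111200 × cos 16.2332° ≈ 111200 × 0.9601 = 106767 m.
So at most 0.04° × 106767 ≈ 4270.67 m east–west.

4271 meters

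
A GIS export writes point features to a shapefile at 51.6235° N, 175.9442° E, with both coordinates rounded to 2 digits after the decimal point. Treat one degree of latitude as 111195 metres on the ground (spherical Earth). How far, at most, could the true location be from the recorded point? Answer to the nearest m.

Rounding to 2 decimal places leaves each coordinate within ±0.005° of the true value.
Latitude error → 0.005 × 111195 = 555.975 m along the meridian.
E–W at 51.6235°: 0.005° × 111195 × cos 51.6235° = 0.005 × 111195 × 0.6208 ≈ 345.164 m.
Combining orthogonally: (555.975² + 345.164²)^½ ≈ 654.405 m.

654 m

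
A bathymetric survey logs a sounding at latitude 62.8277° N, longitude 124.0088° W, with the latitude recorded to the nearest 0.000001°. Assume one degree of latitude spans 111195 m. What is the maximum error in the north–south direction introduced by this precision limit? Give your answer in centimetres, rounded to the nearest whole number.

Rounding to 6 decimal places leaves the latitude within ±5e-07° of the true value.
North–south distance: 5e-07° × 111195 m/° = 0.0555975 m.
That is 0.0555975 m = 5.5597 cm.

6 centimetres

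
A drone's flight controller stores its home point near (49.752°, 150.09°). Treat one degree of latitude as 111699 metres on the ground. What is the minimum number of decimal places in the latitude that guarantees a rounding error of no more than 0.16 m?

One degree of latitude covers 111699 m.
Rounding to N decimal places gives at most 0.5 × 10⁻ᴺ degrees of error, i.e. 0.5 × 10⁻ᴺ × 111699 m.
Setting 55849.5 × 10⁻ᴺ ≤ 0.16 gives 10ᴺ ≥ 3.491e+05, i.e. N ≥ 5.54.
N = 5 would give 0.558 m (too coarse); N = 6 gives 0.0558 m ≤ 0.16 m.

6 decimal places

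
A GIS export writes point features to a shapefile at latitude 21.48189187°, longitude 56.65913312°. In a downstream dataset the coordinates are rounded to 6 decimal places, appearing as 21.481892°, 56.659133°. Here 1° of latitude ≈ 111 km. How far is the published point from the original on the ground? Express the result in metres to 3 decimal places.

The latitude changed by -0.00000013° and the longitude by +0.00000012°.
North–south shift: -0.00000013 × 111000 = -0.01443 m.
E–W at 21.4819°: 0.00000012° × 111000 × cos 21.4819° = 0.00000012 × 111000 × 0.9305 ≈ 0.0123947 m.
Hypotenuse of the two orthogonal shifts: √(0.01443² + 0.0123947²) = 0.0190224 m.

0.019 metres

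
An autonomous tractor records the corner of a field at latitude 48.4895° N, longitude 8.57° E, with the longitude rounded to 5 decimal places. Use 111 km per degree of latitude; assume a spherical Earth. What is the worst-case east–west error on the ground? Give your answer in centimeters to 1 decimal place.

Rounding to 5 decimal places leaves the longitude within ±5e-06° of the true value.
At latitude 48.4895° a degree of longitude spans 111000 m × cos 48.4895° = 111000 × 0.6628 ≈ 73566.1 m.
East–west error: 5e-06° × 73566.1 m/° ≈ 0.36783 m.
That is 0.36783 m = 36.783 cm.

36.8 centimeters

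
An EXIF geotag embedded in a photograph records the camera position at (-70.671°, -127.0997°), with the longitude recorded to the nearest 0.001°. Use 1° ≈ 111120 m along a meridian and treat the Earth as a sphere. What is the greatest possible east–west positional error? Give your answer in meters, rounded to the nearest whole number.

Rounding to 3 decimal places leaves the longitude within ±0.0005° of the true value.
Parallels shrink by cos φ, so at 70.671° a degree of longitude is 111120 × 0.3310 ≈ 36779.8 m.
Maximum E–W displacement: 0.0005 × 36779.8 = 18.3899 m.

18 meters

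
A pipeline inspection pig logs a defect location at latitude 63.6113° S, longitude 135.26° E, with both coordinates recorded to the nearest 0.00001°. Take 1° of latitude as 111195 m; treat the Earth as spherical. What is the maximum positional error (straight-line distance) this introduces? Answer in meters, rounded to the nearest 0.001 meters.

Rounding to 5 decimal places leaves each coordinate within ±5e-06° of the true value.
Latitude error → 5e-06 × 111195 = 0.555975 m along the meridian.
Longitude error → 5e-06 × 111195 × cos 63.6113° = 5e-06 × 111195 × 0.4445 ≈ 0.247108 m.
Worst case both components are at the extreme and orthogonal: √(0.555975² + 0.247108²) ≈ 0.608416 m.

0.608 meters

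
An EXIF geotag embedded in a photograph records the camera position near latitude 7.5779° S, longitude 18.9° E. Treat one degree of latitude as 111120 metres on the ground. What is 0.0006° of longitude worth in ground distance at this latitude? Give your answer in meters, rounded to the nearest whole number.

0.0006° of longitude at 7.5779° is 0.0006 × 111120 × cos 7.5779° ≈ 0.0006 × 110150 = 66.0897 m.

66 meters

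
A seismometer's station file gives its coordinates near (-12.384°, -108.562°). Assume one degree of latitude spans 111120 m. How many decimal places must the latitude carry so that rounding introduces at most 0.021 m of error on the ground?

7

One degree of latitude covers 111120 m.
Rounding to N decimal places gives at most 0.5 × 10⁻ᴺ degrees of error, i.e. 0.5 × 10⁻ᴺ × 111120 m.
Setting 55560 × 10⁻ᴺ ≤ 0.021 gives 10ᴺ ≥ 2.646e+06, i.e. N ≥ 6.42.
N = 6 would give 0.0556 m (too coarse); N = 7 gives 0.00556 m ≤ 0.021 m.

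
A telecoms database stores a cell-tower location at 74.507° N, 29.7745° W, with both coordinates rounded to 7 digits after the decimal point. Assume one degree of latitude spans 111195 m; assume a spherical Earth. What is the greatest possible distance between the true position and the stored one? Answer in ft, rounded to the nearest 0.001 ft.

Rounding to 7 decimal places leaves each coordinate within ±5e-08° of the true value.
N–S: 5e-08° × 111195 m/° = 0.00555975 m.
East–west component at 74.507°: 5e-08° × 111195 × cos 74.507° ≈ 5e-08 × 29702.5 ≈ 0.00148512 m.
Worst case both components are at the extreme and orthogonal: √(0.00555975² + 0.00148512²) ≈ 0.00575469 m.
In feet: 0.00575469 m ÷ 0.3048 ≈ 0.01888 ft.

0.019 ft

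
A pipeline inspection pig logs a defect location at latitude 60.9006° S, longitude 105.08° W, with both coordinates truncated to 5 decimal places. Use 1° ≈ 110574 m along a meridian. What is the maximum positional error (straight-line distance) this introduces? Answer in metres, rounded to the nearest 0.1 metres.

Truncating at 5 decimal places can drop up to a full unit in the last place, so each coordinate may be off by as much as 1e-05°.
N–S: 1e-05° × 110574 m/° = 1.10574 m.
Longitude error → 1e-05 × 110574 × cos 60.9006° = 1e-05 × 110574 × 0.4863 ≈ 0.53775 m.
Worst case both components are at the extreme and orthogonal: √(1.10574² + 0.53775²) ≈ 1.22957 m.

1.2 metres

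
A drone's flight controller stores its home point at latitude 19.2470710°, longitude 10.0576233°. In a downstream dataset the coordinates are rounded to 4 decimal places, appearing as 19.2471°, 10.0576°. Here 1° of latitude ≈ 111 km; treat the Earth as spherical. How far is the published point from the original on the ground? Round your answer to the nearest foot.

Δlat = 19.2470710 − 19.2471 = -0.0000290°; Δlon = 10.0576233 − 10.0576 = +0.0000233°.
North–south shift: -0.0000290 × 111000 = -3.219 m.
E–W at 19.2471°: 0.0000233° × 111000 × cos 19.2471° = 0.0000233 × 111000 × 0.9441 ≈ 2.44174 m.
Hypotenuse of the two orthogonal shifts: √(3.219² + 2.44174²) = 4.0403 m.
In feet: 4.0403 m ÷ 0.3048 ≈ 13.256 ft.

13 feet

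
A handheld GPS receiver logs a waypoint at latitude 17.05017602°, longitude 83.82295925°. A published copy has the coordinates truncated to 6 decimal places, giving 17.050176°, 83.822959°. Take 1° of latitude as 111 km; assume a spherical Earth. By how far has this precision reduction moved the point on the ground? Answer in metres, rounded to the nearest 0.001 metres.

0.027 metres

Δlat = 17.05017602 − 17.050176 = +0.00000002°; Δlon = 83.82295925 − 83.822959 = +0.00000025°.
North–south shift: 0.00000002 × 111000 = 0.00222 m.
E–W at 17.0502°: 0.00000025° × 111000 × cos 17.0502° = 0.00000025 × 111000 × 0.9560 ≈ 0.0265303 m.
Distance: √(0.00222² + 0.0265303²) ≈ 0.0266231 m.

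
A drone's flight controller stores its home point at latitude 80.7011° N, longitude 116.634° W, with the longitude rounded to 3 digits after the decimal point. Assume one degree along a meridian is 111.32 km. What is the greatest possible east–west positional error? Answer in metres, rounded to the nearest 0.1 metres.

9.0 metres

Rounding to 3 decimal places leaves the longitude within ±0.0005° of the true value.
Parallels shrink by cos φ, so at 80.7011° a degree of longitude is 111320 × 0.1616 ≈ 17987.6 m.
East–west error: 0.0005° × 17987.6 m/° ≈ 8.99381 m.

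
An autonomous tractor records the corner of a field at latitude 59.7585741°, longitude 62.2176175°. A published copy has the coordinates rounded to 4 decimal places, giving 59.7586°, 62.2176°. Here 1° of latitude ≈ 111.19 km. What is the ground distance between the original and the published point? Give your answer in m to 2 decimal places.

3.04 m

The latitude changed by -0.0000259° and the longitude by +0.0000175°.
North–south shift: -0.0000259 × 111190 = -2.87982 m.
East–west at this latitude: 0.0000175° × 111190 × cos 59.7586° ≈ 0.0000175 × 56000.2 = 0.980004 m.
Distance: √(2.87982² + 0.980004²) ≈ 3.042 m.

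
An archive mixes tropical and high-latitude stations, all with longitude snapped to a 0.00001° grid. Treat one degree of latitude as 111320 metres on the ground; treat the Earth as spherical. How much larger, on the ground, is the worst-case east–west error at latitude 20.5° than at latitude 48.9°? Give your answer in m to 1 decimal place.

0.2 m

With a 0.00001° grid the true value lies within half a step, ±0.00001°/2 = ±5e-06°, of the stored one.
At 20.5°: 5e-06° × 111320 × cos 20.5° = 5e-06 × 111320 × 0.9367 ≈ 0.52135 m.
At 48.9°: 5e-06° × 111320 × cos 48.9° = 5e-06 × 111320 × 0.6574 ≈ 0.3659 m.
So the lower-latitude error exceeds the higher by 0.52135 − 0.3659 = 0.15546 m.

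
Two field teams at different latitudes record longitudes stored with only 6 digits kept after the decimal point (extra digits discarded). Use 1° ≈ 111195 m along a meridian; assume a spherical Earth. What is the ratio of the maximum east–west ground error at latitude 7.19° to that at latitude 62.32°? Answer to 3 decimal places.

Truncating at 6 decimal places can drop up to a full unit in the last place, so the longitude may be off by as much as 1e-06°.
Error at 7.19° = 1e-06° × 111195 × cos 7.19° ≈ 0.11119 × 0.9921 = 0.11032 m.
Error at 62.32° = 1e-06° × 111195 × cos 62.32° ≈ 0.11119 × 0.4645 = 0.051654 m.
The ratio reduces to cos 7.19° / cos 62.32° = 0.9921/0.4645 ≈ 2.1358.

2.136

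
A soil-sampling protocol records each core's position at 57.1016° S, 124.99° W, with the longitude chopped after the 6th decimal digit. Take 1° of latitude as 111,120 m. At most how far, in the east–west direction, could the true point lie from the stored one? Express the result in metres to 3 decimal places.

0.060 metres

Truncating at 6 decimal places can drop up to a full unit in the last place, so the longitude may be off by as much as 1e-06°.
One degree of longitude at 57.1016° is 111120 × cos 57.1016° ≈ 111120 × 0.5432 = 60354.9 m.
East–west error: 1e-06° × 60354.9 m/° ≈ 0.0603549 m.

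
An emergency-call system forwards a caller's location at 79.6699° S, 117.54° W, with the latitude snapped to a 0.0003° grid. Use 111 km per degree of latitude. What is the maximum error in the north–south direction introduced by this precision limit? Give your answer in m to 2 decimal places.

16.65 m

With a 0.0003° grid the true value lies within half a step, ±0.0003°/2 = ±0.00015°, of the stored one.
North–south distance: 0.00015° × 111000 m/° = 16.65 m.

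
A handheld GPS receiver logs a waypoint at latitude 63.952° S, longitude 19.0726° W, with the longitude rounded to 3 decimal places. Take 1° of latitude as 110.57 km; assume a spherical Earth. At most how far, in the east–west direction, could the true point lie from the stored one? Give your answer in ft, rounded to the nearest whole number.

80 ft

Rounding to 3 decimal places leaves the longitude within ±0.0005° of the true value.
One degree of longitude at 63.952° is 110570 × cos 63.952° ≈ 110570 × 0.4391 = 48553.9 m.
East–west error: 0.0005° × 48553.9 m/° ≈ 24.277 m.
In feet: 24.277 m ÷ 0.3048 ≈ 79.649 ft.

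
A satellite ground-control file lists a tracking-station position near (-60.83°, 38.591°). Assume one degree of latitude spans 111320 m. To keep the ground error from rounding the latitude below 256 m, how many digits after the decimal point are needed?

One degree of latitude covers 111320 m.
With N decimal places the half-ulp bound is 0.5·10⁻ᴺ°, or 0.5·10⁻ᴺ × 111320 m on the ground.
Setting 55660 × 10⁻ᴺ ≤ 256 gives 10ᴺ ≥ 217.4, i.e. N ≥ 2.34.
N = 2 would give 557 m (too coarse); N = 3 gives 55.7 m ≤ 256 m.

3 decimal places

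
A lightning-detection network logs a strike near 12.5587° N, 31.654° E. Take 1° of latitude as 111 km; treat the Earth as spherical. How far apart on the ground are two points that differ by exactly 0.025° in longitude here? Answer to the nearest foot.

One degree of longitude here spans 111000 × cos 12.5587° = 111000 × 0.9761 ≈ 108344 m; 0.025° of that is 2708.6 m.
Converting: 2708.6 m × 3.2808 ft/m ≈ 8886.5 ft.

8886 feet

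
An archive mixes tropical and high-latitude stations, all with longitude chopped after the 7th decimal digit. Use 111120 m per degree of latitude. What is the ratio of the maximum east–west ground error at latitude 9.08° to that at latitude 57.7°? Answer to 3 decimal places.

Truncating at 7 decimal places can drop up to a full unit in the last place, so the longitude may be off by as much as 1e-07°.
At 9.08°: 1e-07° × 111120 × cos 9.08° = 1e-07 × 111120 × 0.9875 ≈ 0.010973 m.
Error at 57.7° = 1e-07° × 111120 × cos 57.7° ≈ 0.011112 × 0.5344 = 0.0059377 m.
Ratio: 0.010973 / 0.0059377 = cos 9.08° / cos 57.7° ≈ 1.8480.

1.848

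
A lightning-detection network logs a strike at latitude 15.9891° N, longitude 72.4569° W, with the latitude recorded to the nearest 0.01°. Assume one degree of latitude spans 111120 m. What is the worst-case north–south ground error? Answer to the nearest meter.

556 meters

Rounding to 2 decimal places leaves the latitude within ±0.005° of the true value.
So the N–S error is at most 0.005 × 111120 = 555.6 m.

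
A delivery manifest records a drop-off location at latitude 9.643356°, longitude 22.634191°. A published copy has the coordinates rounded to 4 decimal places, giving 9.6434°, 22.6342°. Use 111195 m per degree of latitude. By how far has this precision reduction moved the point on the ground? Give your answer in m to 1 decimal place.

Δlat = 9.643356 − 9.6434 = -0.000044°; Δlon = 22.634191 − 22.6342 = -0.000009°.
N–S: -0.000044° × 111195 m/° = -4.89258 m.
East–west at this latitude: -0.000009° × 111195 × cos 9.6434° ≈ -0.000009 × 109624 = -0.986614 m.
Distance: √(4.89258² + 0.986614²) ≈ 4.99107 m.

5.0 m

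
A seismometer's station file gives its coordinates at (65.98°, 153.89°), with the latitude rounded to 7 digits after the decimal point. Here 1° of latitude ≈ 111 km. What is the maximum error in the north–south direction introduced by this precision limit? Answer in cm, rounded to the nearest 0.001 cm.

Rounding to 7 decimal places leaves the latitude within ±5e-08° of the true value.
So the N–S error is at most 5e-08 × 111000 = 0.00555 m.
That is 0.00555 m = 0.555 cm.

0.555 cm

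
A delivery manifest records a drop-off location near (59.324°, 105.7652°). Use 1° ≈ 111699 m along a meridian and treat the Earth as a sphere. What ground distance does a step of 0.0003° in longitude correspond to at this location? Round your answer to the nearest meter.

17 meters

0.0003° of longitude at 59.324° is 0.0003 × 111699 × cos 59.324° ≈ 0.0003 × 56986.9 = 17.0961 m.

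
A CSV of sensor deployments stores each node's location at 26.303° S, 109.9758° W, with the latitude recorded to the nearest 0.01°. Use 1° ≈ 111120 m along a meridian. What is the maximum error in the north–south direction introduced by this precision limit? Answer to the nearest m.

Rounding to 2 decimal places leaves the latitude within ±0.005° of the true value.
So the N–S error is at most 0.005 × 111120 = 555.6 m.

556 m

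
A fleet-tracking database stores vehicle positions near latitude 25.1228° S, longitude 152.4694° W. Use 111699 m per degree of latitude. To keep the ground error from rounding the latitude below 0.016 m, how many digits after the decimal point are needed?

One degree of latitude covers 111699 m.
Rounding to N decimal places gives at most 0.5 × 10⁻ᴺ degrees of error, i.e. 0.5 × 10⁻ᴺ × 111699 m.
Need 0.5 × 111699 × 10⁻ᴺ ≤ 0.016 → 10⁻ᴺ ≤ 2.865e-07, so N ≥ 6.54.
At 6 places the error can reach 0.0558 m, but 7 places keeps it to 0.00558 m.

7 decimal places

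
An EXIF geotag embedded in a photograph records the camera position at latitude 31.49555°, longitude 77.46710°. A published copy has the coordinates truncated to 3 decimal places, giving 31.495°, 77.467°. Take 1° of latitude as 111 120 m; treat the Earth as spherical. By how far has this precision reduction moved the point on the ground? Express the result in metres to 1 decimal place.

The latitude changed by +0.00055° and the longitude by +0.00010°.
N–S: 0.00055° × 111120 m/° = 61.116 m.
East–west at this latitude: 0.00010° × 111120 × cos 31.495° ≈ 0.00010 × 94750.4 = 9.47504 m.
Hypotenuse of the two orthogonal shifts: √(61.116² + 9.47504²) = 61.8461 m.

61.8 metres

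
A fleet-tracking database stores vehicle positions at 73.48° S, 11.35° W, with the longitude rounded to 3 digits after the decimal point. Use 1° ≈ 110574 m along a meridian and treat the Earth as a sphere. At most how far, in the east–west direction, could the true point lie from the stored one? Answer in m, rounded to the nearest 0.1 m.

Rounding to 3 decimal places leaves the longitude within ±0.0005° of the true value.
At latitude 73.48° a degree of longitude spans 110574 m × cos 73.48° = 110574 × 0.2844 ≈ 31441.7 m.
Maximum E–W displacement: 0.0005 × 31441.7 = 15.7209 m.

15.7 m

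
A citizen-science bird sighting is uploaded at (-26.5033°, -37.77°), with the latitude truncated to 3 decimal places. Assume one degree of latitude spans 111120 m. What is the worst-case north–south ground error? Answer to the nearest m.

111 m

Truncating at 3 decimal places can drop up to a full unit in the last place, so the latitude may be off by as much as 0.001°.
North–south distance: 0.001° × 111120 m/° = 111.12 m.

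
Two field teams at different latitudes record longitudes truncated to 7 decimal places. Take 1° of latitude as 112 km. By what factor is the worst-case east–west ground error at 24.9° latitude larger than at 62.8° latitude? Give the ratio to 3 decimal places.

1.984

Truncating at 7 decimal places can drop up to a full unit in the last place, so the longitude may be off by as much as 1e-07°.
Error at 24.9° = 1e-07° × 112000 × cos 24.9° ≈ 0.0112 × 0.9070 = 0.010159 m.
At 62.8°: 1e-07° × 112000 × cos 62.8° = 1e-07 × 112000 × 0.4571 ≈ 0.0051195 m.
Ratio: 0.010159 / 0.0051195 = cos 24.9° / cos 62.8° ≈ 1.9844.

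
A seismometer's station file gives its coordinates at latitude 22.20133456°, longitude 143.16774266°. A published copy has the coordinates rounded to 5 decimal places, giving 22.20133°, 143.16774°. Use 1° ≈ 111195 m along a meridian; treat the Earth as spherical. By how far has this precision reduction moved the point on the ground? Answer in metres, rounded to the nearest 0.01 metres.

The latitude changed by +0.00000456° and the longitude by +0.00000266°.
North–south shift: 0.00000456 × 111195 = 0.507049 m.
East–west at this latitude: 0.00000266° × 111195 × cos 22.2013° ≈ 0.00000266 × 102951 = 0.27385 m.
Combined displacement = (0.507049² + 0.27385²)^½ ≈ 0.576275 m.

0.58 metres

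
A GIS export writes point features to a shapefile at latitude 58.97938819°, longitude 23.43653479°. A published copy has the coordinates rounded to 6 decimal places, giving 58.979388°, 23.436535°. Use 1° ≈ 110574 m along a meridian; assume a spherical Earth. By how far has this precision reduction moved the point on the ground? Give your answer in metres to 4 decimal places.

The latitude changed by +0.00000019° and the longitude by -0.00000021°.
N–S: 0.00000019° × 110574 m/° = 0.0210091 m.
East–west at this latitude: -0.00000021° × 110574 × cos 58.9794° ≈ -0.00000021 × 56983.9 = -0.0119666 m.
Distance: √(0.0210091² + 0.0119666²) ≈ 0.0241781 m.

0.0242 metres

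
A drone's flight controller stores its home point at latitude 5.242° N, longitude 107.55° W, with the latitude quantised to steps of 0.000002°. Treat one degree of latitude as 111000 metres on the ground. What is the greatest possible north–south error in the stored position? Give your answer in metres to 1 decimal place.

With a 0.000002° grid the true value lies within half a step, ±0.000002°/2 = ±1e-06°, of the stored one.
North–south distance: 1e-06° × 111000 m/° = 0.111 m.

0.1 metres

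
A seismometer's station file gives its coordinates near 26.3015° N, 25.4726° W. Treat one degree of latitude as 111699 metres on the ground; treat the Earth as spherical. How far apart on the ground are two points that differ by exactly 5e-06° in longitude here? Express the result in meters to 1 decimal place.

0.5 meters

One degree of longitude here spans 111699 × cos 26.3015° = 111699 × 0.8965 ≈ 100135 m; 5e-06° of that is 0.500677 m.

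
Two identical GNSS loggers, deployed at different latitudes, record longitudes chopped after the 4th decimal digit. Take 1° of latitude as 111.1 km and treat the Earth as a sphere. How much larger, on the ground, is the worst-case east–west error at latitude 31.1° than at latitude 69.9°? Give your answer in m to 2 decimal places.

5.70 m

Truncating at 4 decimal places can drop up to a full unit in the last place, so the longitude may be off by as much as 0.0001°.
At 31.1°: 0.0001° × 111100 × cos 31.1° = 0.0001 × 111100 × 0.8563 ≈ 9.5131 m.
At 69.9°: 0.0001° × 111100 × cos 69.9° = 0.0001 × 111100 × 0.3437 ≈ 3.8181 m.
Difference: 9.5131 − 3.8181 = 5.6951 m.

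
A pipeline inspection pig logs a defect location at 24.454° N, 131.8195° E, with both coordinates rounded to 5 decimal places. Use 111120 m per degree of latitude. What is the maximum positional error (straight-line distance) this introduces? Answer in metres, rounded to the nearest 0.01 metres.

0.75 metres

Rounding to 5 decimal places leaves each coordinate within ±5e-06° of the true value.
N–S: 5e-06° × 111120 m/° = 0.5556 m.
East–west component at 24.454°: 5e-06° × 111120 × cos 24.454° ≈ 5e-06 × 101152 ≈ 0.505759 m.
The two errors are perpendicular, so the maximum displacement is √(0.5556² + 0.505759²) ≈ 0.751321 m.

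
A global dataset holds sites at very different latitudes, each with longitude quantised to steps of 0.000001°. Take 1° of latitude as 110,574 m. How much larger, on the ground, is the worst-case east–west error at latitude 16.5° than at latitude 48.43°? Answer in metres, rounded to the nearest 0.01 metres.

0.02 metres

With a 0.000001° grid the true value lies within half a step, ±0.000001°/2 = ±5e-07°, of the stored one.
Error at 16.5° = 5e-07° × 110574 × cos 16.5° ≈ 0.055287 × 0.9588 = 0.05301 m.
At 48.43°: 5e-07° × 110574 × cos 48.43° = 5e-07 × 110574 × 0.6635 ≈ 0.036685 m.
Difference: 0.05301 − 0.036685 = 0.016325 m.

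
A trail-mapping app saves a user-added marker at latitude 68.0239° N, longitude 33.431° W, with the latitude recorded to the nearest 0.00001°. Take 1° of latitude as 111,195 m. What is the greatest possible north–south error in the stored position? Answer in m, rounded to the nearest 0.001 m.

Rounding to 5 decimal places leaves the latitude within ±5e-06° of the true value.
So the N–S error is at most 5e-06 × 111195 = 0.555975 m.

0.556 m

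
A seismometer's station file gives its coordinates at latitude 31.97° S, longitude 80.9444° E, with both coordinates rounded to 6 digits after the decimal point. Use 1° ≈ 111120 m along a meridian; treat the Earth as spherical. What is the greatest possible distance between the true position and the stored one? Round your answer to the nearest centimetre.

Rounding to 6 decimal places leaves each coordinate within ±5e-07° of the true value.
Latitude error → 5e-07 × 111120 = 0.05556 m along the meridian.
East–west component at 31.97°: 5e-07° × 111120 × cos 31.97° ≈ 5e-07 × 94265.9 ≈ 0.047133 m.
Combining orthogonally: (0.05556² + 0.047133²)^½ ≈ 0.072859 m.
That is 0.072859 m = 7.2859 cm.

7 centimetres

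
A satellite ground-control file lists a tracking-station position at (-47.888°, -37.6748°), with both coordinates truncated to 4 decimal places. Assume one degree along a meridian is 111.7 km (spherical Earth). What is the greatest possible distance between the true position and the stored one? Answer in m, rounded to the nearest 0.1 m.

13.4 m

Truncating at 4 decimal places can drop up to a full unit in the last place, so each coordinate may be off by as much as 0.0001°.
Latitude error → 0.0001 × 111700 = 11.17 m along the meridian.
E–W at 47.888°: 0.0001° × 111700 × cos 47.888° = 0.0001 × 111700 × 0.6706 ≈ 7.4904 m.
Combining orthogonally: (11.17² + 7.4904²)^½ ≈ 13.449 m.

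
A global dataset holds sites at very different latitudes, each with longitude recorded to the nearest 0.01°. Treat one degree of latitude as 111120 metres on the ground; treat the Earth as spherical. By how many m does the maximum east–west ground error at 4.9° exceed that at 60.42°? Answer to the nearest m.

279 m

Rounding to 2 decimal places leaves the longitude within ±0.005° of the true value.
At 4.9°: 0.005° × 111120 × cos 4.9° = 0.005 × 111120 × 0.9963 ≈ 553.57 m.
At 60.42°: 0.005° × 111120 × cos 60.42° = 0.005 × 111120 × 0.4936 ≈ 274.27 m.
So the lower-latitude error exceeds the higher by 553.57 − 274.27 = 279.3 m.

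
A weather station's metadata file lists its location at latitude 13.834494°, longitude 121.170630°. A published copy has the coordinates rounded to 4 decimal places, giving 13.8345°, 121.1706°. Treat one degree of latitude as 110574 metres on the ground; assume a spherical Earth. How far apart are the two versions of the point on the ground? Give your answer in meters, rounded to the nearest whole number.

3 meters

Δlat = 13.834494 − 13.8345 = -0.000006°; Δlon = 121.170630 − 121.1706 = +0.000030°.
N–S: -0.000006° × 110574 m/° = -0.663444 m.
East–west at this latitude: 0.000030° × 110574 × cos 13.8345° ≈ 0.000030 × 107366 = 3.22099 m.
Distance: √(0.663444² + 3.22099²) ≈ 3.28861 m.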